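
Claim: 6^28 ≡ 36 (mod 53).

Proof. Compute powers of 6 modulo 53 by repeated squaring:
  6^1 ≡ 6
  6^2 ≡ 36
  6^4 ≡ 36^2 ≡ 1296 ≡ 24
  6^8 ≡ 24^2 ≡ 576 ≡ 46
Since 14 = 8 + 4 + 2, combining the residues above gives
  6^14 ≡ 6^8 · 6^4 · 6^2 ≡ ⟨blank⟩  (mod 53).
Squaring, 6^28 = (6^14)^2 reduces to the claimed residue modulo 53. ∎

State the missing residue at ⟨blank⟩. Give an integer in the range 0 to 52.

47

6^8 · 6^4 · 6^2 ≡ 46 · 24 · 36 = 39744.
39744 mod 53 = 47, so 6^14 ≡ 47 (mod 53).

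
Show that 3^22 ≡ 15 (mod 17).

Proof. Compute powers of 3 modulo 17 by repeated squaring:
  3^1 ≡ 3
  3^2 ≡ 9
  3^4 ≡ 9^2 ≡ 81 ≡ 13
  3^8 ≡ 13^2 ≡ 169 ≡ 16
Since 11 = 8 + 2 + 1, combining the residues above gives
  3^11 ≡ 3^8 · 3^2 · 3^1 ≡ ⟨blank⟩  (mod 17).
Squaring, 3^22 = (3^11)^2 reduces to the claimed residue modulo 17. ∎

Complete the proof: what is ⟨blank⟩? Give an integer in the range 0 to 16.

Multiply the listed residues: 16 · 9 · 3 = 144 → 432.
Reducing modulo 17: 432 = 25·17 + 7, so 3^11 ≡ 7.

7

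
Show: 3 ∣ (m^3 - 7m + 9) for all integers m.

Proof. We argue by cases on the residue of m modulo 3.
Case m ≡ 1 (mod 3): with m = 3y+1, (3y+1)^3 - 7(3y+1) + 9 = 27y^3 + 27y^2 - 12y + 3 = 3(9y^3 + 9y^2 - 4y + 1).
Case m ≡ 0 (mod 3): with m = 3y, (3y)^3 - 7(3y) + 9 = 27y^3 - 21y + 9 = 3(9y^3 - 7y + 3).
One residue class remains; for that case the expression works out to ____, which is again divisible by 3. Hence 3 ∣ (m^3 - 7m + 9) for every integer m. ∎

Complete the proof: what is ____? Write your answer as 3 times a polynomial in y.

Only m ≡ 2 (mod 3) is unaccounted for. Put m = 3y+2:
(3y+2)^3 - 7(3y+2) + 9 expands to 27y^3 + 54y^2 + 15y + 3,
and factoring out 3 leaves 3(9y^3 + 18y^2 + 5y + 1).

3(9y^3 + 18y^2 + 5y + 1)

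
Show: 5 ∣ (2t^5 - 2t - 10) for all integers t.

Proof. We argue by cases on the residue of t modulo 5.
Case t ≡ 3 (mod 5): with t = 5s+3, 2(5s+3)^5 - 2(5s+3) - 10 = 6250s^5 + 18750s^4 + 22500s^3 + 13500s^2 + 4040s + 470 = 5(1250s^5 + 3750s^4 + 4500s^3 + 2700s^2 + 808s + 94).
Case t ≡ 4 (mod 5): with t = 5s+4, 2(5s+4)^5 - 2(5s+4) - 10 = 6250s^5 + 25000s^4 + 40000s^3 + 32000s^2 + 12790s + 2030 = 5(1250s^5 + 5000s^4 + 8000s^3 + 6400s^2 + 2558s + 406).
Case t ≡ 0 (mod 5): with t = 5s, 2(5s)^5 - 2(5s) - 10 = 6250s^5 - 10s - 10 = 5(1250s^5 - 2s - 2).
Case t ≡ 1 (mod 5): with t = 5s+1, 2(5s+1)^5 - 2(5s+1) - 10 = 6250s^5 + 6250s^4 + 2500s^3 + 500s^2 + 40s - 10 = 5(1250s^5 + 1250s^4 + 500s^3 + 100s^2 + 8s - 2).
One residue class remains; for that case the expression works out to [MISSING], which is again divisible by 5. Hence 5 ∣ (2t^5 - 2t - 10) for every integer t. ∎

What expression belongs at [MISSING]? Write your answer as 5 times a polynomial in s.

5(1250s^5 + 2500s^4 + 2000s^3 + 800s^2 + 158s + 10)

The residues treated are {3, 4, 0, 1}, so the missing case is t ≡ 2 (mod 5); write t = 5s+2.
Then 2(5s+2)^5 - 2(5s+2) - 10 = 6250s^5 + 12500s^4 + 10000s^3 + 4000s^2 + 790s + 50 = 5(1250s^5 + 2500s^4 + 2000s^3 + 800s^2 + 158s + 10).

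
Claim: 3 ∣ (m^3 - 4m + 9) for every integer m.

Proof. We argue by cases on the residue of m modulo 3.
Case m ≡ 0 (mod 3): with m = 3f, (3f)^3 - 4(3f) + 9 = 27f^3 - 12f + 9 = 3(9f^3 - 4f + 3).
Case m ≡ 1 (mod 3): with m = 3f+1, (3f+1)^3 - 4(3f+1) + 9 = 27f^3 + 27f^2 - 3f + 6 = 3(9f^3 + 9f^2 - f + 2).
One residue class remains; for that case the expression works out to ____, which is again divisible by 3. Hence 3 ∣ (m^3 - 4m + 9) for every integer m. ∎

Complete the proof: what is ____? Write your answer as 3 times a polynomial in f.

The residues treated are {0, 1}, so the missing case is m ≡ 2 (mod 3); write m = 3f+2.
Then (3f+2)^3 - 4(3f+2) + 9 = 27f^3 + 54f^2 + 24f + 9 = 3(9f^3 + 18f^2 + 8f + 3).

3(9f^3 + 18f^2 + 8f + 3)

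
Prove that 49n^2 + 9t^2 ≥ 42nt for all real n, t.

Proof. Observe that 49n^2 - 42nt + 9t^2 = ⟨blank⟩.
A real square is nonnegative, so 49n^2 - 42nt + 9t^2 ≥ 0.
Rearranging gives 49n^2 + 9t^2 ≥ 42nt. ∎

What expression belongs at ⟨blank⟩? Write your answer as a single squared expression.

The leading and trailing coefficients are 7^2 and 3^2, and 42 = 2·7·3, so the trinomial is (7n - 3t)^2.
Hence 49n^2 - 42nt + 9t^2 ≥ 0.

(7n - 3t)^2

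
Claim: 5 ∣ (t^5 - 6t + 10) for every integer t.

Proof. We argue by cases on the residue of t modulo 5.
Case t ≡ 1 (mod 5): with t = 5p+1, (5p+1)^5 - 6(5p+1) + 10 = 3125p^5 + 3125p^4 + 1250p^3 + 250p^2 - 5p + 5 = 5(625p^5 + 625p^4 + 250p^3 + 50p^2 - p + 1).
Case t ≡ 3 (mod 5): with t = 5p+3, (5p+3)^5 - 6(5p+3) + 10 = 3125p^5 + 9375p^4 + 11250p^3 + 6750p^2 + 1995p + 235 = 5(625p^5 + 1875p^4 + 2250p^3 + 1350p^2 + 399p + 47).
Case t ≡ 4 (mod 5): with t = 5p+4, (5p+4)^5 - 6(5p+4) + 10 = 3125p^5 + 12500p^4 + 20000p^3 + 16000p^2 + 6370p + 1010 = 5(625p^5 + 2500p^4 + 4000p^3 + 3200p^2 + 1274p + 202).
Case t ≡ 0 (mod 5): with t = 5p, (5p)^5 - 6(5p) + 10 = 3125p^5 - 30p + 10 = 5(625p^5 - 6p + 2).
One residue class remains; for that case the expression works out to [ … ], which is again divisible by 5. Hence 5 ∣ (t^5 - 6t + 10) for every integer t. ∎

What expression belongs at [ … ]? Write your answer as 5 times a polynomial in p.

The residues treated are {1, 3, 4, 0}, so the missing case is t ≡ 2 (mod 5); write t = 5p+2.
Then (5p+2)^5 - 6(5p+2) + 10 = 3125p^5 + 6250p^4 + 5000p^3 + 2000p^2 + 370p + 30 = 5(625p^5 + 1250p^4 + 1000p^3 + 400p^2 + 74p + 6).

5(625p^5 + 1250p^4 + 1000p^3 + 400p^2 + 74p + 6)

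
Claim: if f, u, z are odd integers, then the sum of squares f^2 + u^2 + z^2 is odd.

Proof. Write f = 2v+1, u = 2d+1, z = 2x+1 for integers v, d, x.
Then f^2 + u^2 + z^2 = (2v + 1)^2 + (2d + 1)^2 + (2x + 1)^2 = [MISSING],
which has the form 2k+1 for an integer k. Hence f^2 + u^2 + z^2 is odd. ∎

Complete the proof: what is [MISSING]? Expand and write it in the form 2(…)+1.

Expanding: (2v + 1)^2 + (2d + 1)^2 + (2x + 1)^2 = 4d^2 + 4d + 4v^2 + 4v + 4x^2 + 4x + 3.
Every term except the constant is even, so this is 2(2d^2 + 2d + 2v^2 + 2v + 2x^2 + 2x + 1) + 1,
and 2d^2 + 2d + 2v^2 + 2v + 2x^2 + 2x + 1 ∈ ℤ gives the required form.

2(2d^2 + 2d + 2v^2 + 2v + 2x^2 + 2x + 1) + 1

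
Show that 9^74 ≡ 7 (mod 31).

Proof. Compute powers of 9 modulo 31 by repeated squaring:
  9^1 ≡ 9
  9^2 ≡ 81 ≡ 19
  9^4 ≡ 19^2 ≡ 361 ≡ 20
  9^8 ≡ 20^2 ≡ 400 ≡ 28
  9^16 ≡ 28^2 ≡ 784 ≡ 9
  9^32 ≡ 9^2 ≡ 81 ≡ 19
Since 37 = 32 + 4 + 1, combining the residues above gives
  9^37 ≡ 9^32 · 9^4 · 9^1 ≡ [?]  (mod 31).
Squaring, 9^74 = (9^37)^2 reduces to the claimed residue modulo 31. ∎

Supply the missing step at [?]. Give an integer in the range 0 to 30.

10

9^32 · 9^4 · 9^1 ≡ 19 · 20 · 9 = 3420.
3420 mod 31 = 10, so 9^37 ≡ 10 (mod 31).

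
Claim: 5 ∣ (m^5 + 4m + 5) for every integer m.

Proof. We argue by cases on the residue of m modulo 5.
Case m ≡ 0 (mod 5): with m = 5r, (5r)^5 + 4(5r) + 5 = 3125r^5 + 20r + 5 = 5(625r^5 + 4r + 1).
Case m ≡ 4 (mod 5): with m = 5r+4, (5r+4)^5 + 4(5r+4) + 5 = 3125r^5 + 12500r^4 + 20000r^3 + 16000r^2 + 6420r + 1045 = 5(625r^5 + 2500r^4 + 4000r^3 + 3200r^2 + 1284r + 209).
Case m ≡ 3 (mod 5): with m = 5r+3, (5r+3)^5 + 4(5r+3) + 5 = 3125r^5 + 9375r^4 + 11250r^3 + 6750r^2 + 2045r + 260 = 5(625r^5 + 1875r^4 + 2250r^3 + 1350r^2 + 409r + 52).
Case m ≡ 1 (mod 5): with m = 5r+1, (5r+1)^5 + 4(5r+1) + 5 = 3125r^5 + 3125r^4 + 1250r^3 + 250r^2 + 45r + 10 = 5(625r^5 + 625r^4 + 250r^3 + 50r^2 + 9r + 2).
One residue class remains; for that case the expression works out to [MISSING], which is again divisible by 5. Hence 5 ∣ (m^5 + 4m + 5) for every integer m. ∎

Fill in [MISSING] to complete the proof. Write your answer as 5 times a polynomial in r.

5(625r^5 + 1250r^4 + 1000r^3 + 400r^2 + 84r + 9)

The residues treated are {0, 4, 3, 1}, so the missing case is m ≡ 2 (mod 5); write m = 5r+2.
Then (5r+2)^5 + 4(5r+2) + 5 = 3125r^5 + 6250r^4 + 5000r^3 + 2000r^2 + 420r + 45 = 5(625r^5 + 1250r^4 + 1000r^3 + 400r^2 + 84r + 9).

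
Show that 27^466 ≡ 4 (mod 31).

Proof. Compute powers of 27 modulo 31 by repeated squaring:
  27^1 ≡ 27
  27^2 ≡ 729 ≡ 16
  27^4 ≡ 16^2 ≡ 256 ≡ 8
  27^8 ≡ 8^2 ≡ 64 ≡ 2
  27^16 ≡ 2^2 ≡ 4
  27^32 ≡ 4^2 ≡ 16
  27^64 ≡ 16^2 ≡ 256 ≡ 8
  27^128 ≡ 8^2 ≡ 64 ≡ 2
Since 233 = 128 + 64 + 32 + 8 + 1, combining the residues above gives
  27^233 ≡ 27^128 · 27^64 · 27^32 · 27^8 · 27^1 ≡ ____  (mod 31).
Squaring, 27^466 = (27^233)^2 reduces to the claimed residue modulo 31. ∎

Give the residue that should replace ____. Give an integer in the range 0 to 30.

29

27^128 · 27^64 · 27^32 · 27^8 · 27^1 ≡ 2 · 8 · 16 · 2 · 27 = 13824.
13824 mod 31 = 29, so 27^233 ≡ 29 (mod 31).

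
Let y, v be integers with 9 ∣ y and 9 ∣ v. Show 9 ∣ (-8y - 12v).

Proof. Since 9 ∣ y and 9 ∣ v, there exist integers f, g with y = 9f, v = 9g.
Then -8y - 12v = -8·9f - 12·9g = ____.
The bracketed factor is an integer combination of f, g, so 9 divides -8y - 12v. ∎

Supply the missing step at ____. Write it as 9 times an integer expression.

Pull the common 9 out of every term: -8·9f - 12·9g = 9(-8f - 12g).
-8f - 12g is an integer, which exhibits the divisibility.

9(-8f - 12g)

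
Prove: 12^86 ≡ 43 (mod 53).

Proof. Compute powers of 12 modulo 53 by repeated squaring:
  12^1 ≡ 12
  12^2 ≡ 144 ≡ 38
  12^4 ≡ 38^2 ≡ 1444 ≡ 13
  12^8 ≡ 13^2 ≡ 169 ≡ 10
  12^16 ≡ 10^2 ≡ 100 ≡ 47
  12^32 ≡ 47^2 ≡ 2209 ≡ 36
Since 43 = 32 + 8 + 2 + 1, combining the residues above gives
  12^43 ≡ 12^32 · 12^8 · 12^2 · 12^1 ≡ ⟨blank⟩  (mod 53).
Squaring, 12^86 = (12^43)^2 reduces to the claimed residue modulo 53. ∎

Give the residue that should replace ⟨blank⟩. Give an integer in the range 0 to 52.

Multiply the listed residues: 36 · 10 · 38 · 12 = 360 → 13680 → 164160.
Reducing modulo 53: 164160 = 3097·53 + 19, so 12^43 ≡ 19.

19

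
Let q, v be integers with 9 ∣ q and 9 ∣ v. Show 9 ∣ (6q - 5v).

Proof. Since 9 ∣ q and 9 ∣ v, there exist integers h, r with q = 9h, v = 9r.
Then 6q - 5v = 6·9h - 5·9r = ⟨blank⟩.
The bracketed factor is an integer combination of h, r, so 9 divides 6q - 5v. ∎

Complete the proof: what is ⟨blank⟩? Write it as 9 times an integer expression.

9(6h - 5r)

Each term has a factor of 9: 6·9h - 5·9r = 9·(6h - 5r).
Since 6h - 5r is an integer, 9 ∣ (6q - 5v).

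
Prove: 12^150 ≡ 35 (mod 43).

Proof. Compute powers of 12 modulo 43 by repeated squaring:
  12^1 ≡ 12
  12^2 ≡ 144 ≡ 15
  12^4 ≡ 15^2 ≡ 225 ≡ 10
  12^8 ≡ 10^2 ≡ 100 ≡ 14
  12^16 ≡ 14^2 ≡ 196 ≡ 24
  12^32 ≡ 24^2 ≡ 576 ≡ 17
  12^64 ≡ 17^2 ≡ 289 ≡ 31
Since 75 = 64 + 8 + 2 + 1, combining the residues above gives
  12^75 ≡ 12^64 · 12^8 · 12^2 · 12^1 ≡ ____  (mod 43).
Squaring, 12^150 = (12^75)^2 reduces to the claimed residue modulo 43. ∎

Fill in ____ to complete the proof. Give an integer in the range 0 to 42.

12^64 · 12^8 · 12^2 · 12^1 ≡ 31 · 14 · 15 · 12 = 78120.
78120 mod 43 = 32, so 12^75 ≡ 32 (mod 43).

32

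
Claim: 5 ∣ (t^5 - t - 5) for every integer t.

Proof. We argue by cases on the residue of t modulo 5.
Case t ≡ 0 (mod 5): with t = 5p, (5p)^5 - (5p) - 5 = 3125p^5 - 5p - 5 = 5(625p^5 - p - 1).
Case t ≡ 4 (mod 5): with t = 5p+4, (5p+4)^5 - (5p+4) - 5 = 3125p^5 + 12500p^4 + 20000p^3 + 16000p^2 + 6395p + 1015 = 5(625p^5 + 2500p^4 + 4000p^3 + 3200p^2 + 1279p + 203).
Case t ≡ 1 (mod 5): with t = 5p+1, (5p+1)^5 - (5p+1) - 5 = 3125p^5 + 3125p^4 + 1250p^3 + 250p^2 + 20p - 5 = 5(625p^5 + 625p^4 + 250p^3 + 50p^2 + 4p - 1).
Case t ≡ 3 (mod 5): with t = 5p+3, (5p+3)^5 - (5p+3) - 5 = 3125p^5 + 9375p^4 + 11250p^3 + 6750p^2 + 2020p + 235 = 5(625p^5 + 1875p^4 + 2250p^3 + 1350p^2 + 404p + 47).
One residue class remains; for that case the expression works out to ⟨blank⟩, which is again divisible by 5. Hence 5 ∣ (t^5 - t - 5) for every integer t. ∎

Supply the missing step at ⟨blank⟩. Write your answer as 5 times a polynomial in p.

The residues treated are {0, 4, 1, 3}, so the missing case is t ≡ 2 (mod 5); write t = 5p+2.
Then (5p+2)^5 - (5p+2) - 5 = 3125p^5 + 6250p^4 + 5000p^3 + 2000p^2 + 395p + 25 = 5(625p^5 + 1250p^4 + 1000p^3 + 400p^2 + 79p + 5).

5(625p^5 + 1250p^4 + 1000p^3 + 400p^2 + 79p + 5)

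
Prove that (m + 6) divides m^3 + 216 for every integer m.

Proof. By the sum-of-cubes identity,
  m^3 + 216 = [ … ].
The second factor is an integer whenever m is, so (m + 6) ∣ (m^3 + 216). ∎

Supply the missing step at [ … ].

(m + 6)(m^2 - 6m + 36)

Polynomial division of m^3 + 216 by m + 6 leaves remainder 0 and quotient m^2 - 6m + 36.
Hence m^3 + 216 = (m + 6)(m^2 - 6m + 36).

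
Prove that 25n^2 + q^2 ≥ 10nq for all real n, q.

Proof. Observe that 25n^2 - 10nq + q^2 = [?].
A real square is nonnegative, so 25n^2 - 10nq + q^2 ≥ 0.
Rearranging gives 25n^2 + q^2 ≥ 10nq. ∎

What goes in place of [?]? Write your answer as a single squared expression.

The leading and trailing coefficients are 5^2 and 1^2, and 10 = 2·5·1, so the trinomial is (5n - q)^2.
Hence 25n^2 - 10nq + q^2 ≥ 0.

(5n - q)^2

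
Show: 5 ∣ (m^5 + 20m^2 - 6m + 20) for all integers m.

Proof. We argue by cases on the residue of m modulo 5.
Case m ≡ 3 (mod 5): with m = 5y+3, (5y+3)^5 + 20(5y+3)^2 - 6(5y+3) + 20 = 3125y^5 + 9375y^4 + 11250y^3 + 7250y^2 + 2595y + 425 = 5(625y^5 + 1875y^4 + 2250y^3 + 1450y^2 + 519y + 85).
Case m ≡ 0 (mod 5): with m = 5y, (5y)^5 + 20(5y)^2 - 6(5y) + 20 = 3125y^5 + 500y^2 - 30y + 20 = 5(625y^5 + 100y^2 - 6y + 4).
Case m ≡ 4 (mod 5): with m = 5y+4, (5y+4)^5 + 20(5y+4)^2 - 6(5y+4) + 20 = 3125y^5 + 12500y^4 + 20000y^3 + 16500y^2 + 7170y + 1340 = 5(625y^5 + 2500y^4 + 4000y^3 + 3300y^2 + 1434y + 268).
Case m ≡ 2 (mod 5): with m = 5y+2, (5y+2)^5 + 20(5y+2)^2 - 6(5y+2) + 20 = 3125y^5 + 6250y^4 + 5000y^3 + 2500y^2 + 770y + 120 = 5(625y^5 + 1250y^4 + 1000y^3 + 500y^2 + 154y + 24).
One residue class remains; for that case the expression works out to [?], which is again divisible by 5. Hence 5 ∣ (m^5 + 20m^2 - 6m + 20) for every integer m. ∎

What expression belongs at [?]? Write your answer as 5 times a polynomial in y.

5(625y^5 + 625y^4 + 250y^3 + 150y^2 + 39y + 7)

The residues treated are {3, 0, 4, 2}, so the missing case is m ≡ 1 (mod 5); write m = 5y+1.
Then (5y+1)^5 + 20(5y+1)^2 - 6(5y+1) + 20 = 3125y^5 + 3125y^4 + 1250y^3 + 750y^2 + 195y + 35 = 5(625y^5 + 625y^4 + 250y^3 + 150y^2 + 39y + 7).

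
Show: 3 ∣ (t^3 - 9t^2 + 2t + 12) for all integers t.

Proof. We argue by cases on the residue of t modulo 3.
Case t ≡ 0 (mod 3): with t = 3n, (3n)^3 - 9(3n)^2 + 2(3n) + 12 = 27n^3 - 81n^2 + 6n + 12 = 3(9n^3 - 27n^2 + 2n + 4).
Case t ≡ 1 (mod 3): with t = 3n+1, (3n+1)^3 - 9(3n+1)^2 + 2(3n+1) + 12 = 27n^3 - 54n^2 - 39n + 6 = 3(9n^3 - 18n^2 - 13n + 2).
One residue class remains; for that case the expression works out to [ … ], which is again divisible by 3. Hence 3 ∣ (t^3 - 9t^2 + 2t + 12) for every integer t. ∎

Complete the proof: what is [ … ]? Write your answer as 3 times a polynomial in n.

Only t ≡ 2 (mod 3) is unaccounted for. Put t = 3n+2:
(3n+2)^3 - 9(3n+2)^2 + 2(3n+2) + 12 expands to 27n^3 - 27n^2 - 66n - 12,
and factoring out 3 leaves 3(9n^3 - 9n^2 - 22n - 4).

3(9n^3 - 9n^2 - 22n - 4)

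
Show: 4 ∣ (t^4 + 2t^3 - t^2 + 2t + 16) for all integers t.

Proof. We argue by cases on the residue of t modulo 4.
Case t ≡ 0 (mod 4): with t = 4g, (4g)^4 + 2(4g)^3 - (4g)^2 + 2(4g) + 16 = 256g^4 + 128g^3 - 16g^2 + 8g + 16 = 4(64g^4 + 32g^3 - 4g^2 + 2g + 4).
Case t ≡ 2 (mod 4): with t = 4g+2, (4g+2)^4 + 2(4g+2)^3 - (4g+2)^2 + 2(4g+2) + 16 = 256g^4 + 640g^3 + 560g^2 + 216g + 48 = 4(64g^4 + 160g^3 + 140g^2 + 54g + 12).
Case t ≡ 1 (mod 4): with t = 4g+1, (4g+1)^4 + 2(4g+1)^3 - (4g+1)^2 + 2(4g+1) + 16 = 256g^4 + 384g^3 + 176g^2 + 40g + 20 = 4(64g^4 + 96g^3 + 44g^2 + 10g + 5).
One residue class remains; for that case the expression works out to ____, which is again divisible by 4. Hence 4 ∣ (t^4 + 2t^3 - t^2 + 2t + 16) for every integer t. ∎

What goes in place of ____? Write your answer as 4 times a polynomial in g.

The residues treated are {0, 2, 1}, so the missing case is t ≡ 3 (mod 4); write t = 4g+3.
Then (4g+3)^4 + 2(4g+3)^3 - (4g+3)^2 + 2(4g+3) + 16 = 256g^4 + 896g^3 + 1136g^2 + 632g + 148 = 4(64g^4 + 224g^3 + 284g^2 + 158g + 37).

4(64g^4 + 224g^3 + 284g^2 + 158g + 37)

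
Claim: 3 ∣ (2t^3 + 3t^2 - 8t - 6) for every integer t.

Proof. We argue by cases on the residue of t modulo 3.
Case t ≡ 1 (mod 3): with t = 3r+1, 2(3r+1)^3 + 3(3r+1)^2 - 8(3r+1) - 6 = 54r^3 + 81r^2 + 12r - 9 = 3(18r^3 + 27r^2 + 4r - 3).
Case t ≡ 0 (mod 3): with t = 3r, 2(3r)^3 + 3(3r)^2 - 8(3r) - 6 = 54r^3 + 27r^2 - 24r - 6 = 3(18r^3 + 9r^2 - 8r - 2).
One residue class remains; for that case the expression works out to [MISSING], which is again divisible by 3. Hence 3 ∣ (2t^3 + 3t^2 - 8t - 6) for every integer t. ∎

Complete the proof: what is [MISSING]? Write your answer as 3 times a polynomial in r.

3(18r^3 + 45r^2 + 28r + 2)

Only t ≡ 2 (mod 3) is unaccounted for. Put t = 3r+2:
2(3r+2)^3 + 3(3r+2)^2 - 8(3r+2) - 6 expands to 54r^3 + 135r^2 + 84r + 6,
and factoring out 3 leaves 3(18r^3 + 45r^2 + 28r + 2).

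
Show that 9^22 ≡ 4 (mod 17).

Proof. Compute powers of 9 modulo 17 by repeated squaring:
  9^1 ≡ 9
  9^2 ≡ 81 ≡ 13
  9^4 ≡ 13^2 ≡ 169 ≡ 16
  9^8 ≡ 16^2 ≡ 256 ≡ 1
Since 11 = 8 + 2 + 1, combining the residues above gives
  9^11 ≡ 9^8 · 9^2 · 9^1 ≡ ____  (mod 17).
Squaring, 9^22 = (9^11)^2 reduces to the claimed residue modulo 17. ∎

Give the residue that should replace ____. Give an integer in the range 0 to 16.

15

9^8 · 9^2 · 9^1 ≡ 1 · 13 · 9 = 117.
117 mod 17 = 15, so 9^11 ≡ 15 (mod 17).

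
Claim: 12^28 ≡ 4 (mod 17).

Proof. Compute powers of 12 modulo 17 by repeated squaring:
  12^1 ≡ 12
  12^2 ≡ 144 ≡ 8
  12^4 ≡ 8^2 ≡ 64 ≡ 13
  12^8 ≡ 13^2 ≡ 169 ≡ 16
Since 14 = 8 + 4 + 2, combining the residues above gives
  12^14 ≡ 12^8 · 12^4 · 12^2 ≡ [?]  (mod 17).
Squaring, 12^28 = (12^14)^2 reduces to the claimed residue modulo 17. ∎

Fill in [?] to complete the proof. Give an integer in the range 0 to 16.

15

12^8 · 12^4 · 12^2 ≡ 16 · 13 · 8 = 1664.
1664 mod 17 = 15, so 12^14 ≡ 15 (mod 17).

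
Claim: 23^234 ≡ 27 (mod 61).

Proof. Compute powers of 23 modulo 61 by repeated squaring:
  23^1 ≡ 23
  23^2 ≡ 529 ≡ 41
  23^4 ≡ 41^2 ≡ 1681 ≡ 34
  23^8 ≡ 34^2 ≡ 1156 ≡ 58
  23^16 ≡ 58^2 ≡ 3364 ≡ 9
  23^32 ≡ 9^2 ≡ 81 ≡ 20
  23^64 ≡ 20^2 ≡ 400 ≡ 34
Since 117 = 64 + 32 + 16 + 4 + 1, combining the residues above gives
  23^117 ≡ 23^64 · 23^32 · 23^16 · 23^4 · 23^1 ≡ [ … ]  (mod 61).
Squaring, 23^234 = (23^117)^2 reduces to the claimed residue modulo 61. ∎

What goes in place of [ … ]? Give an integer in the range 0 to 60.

24

Multiply the listed residues: 34 · 20 · 9 · 34 · 23 = 680 → 6120 → 208080 → 4785840.
Reducing modulo 61: 4785840 = 78456·61 + 24, so 23^117 ≡ 24.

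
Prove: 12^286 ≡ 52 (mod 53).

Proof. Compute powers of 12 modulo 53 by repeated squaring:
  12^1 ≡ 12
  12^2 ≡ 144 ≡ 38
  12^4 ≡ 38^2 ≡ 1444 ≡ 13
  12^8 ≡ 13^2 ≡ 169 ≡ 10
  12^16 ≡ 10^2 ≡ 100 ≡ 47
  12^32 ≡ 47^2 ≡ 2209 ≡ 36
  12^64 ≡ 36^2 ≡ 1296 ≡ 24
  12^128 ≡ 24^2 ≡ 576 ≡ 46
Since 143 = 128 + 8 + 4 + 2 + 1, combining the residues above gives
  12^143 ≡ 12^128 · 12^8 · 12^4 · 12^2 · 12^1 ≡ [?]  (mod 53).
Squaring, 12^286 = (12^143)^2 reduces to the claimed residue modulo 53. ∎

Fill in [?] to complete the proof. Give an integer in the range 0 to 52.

12^128 · 12^8 · 12^4 · 12^2 · 12^1 ≡ 46 · 10 · 13 · 38 · 12 = 2726880.
2726880 mod 53 = 30, so 12^143 ≡ 30 (mod 53).

30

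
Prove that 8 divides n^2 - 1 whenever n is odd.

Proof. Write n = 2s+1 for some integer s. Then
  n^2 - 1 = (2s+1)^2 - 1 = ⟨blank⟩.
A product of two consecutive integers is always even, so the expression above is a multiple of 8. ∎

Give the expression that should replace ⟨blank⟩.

(2s+1)^2 - 1 = 4s^2 + 4s + 1 - 1 = 4s^2 + 4s = 4s(s+1).
Since s and s+1 are consecutive, s(s+1) is even, and 4·(even) is a multiple of 8.

4s(s + 1)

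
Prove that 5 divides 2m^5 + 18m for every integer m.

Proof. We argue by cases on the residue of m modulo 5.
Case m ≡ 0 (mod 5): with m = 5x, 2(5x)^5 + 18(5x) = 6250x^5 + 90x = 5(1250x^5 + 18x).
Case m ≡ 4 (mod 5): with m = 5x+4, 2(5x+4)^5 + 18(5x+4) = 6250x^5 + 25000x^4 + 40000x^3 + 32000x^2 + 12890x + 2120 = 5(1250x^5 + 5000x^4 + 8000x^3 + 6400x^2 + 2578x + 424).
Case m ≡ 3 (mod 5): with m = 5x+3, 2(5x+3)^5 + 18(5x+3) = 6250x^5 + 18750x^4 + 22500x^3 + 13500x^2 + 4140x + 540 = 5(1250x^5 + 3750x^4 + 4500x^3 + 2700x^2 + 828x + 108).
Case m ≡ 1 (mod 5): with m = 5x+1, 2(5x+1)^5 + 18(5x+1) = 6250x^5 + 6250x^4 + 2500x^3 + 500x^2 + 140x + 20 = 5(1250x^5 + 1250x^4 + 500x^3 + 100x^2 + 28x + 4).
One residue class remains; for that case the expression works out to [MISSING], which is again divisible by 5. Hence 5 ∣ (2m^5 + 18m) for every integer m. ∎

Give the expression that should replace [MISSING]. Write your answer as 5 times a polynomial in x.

5(1250x^5 + 2500x^4 + 2000x^3 + 800x^2 + 178x + 20)

The residues treated are {0, 4, 3, 1}, so the missing case is m ≡ 2 (mod 5); write m = 5x+2.
Then 2(5x+2)^5 + 18(5x+2) = 6250x^5 + 12500x^4 + 10000x^3 + 4000x^2 + 890x + 100 = 5(1250x^5 + 2500x^4 + 2000x^3 + 800x^2 + 178x + 20).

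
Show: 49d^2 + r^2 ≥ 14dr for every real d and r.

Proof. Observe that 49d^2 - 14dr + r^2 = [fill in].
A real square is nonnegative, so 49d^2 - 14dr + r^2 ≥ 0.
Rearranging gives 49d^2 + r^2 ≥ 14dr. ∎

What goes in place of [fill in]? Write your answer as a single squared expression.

The leading and trailing coefficients are 7^2 and 1^2, and 14 = 2·7·1, so the trinomial is (7d - r)^2.
Hence 49d^2 - 14dr + r^2 ≥ 0.

(7d - r)^2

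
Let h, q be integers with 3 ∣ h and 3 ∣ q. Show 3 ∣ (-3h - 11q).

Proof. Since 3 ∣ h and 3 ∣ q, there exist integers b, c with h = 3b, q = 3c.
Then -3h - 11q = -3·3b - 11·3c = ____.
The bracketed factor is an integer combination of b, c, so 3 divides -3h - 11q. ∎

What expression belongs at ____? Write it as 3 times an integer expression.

Each term has a factor of 3: -3·3b - 11·3c = 3·(-3b - 11c).
Since -3b - 11c is an integer, 3 ∣ (-3h - 11q).

3(-3b - 11c)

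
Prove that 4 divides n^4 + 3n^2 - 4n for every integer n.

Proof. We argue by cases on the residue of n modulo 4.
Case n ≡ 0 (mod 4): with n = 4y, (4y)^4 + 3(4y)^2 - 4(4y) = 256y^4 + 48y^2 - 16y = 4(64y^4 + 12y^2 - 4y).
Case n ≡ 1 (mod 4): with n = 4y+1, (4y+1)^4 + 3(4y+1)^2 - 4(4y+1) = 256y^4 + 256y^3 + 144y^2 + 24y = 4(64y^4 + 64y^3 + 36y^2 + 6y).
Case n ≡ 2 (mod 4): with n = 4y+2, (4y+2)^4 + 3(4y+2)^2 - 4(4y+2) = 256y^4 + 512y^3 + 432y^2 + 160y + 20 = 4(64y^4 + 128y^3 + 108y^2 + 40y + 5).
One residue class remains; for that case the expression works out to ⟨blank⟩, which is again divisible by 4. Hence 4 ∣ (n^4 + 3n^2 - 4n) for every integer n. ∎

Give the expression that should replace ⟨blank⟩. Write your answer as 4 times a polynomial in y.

Only n ≡ 3 (mod 4) is unaccounted for. Put n = 4y+3:
(4y+3)^4 + 3(4y+3)^2 - 4(4y+3) expands to 256y^4 + 768y^3 + 912y^2 + 488y + 96,
and factoring out 4 leaves 4(64y^4 + 192y^3 + 228y^2 + 122y + 24).

4(64y^4 + 192y^3 + 228y^2 + 122y + 24)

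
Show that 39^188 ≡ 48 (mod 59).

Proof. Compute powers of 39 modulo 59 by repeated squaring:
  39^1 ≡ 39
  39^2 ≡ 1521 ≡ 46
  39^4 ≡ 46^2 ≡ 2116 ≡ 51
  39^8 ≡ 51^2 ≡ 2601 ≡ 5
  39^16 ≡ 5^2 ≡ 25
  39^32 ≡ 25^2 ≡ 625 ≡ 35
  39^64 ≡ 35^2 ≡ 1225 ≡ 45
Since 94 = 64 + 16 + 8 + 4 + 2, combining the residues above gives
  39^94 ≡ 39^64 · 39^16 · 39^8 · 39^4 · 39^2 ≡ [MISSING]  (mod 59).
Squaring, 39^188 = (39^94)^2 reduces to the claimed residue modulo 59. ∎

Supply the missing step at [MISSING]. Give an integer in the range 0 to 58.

Multiply the listed residues: 45 · 25 · 5 · 51 · 46 = 1125 → 5625 → 286875 → 13196250.
Reducing modulo 59: 13196250 = 223665·59 + 15, so 39^94 ≡ 15.

15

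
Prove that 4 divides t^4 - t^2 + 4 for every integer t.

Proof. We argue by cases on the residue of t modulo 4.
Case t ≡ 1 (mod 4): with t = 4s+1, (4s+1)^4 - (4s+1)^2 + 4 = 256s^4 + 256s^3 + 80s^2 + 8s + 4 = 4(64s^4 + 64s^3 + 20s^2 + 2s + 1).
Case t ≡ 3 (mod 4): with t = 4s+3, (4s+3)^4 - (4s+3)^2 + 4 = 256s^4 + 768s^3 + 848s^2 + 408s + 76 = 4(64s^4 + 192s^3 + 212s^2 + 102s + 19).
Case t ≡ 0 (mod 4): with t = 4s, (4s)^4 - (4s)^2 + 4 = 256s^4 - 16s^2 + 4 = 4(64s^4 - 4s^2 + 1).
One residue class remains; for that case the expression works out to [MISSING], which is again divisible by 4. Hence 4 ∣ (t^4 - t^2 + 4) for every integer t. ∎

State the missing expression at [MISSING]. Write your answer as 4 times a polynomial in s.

Only t ≡ 2 (mod 4) is unaccounted for. Put t = 4s+2:
(4s+2)^4 - (4s+2)^2 + 4 expands to 256s^4 + 512s^3 + 368s^2 + 112s + 16,
and factoring out 4 leaves 4(64s^4 + 128s^3 + 92s^2 + 28s + 4).

4(64s^4 + 128s^3 + 92s^2 + 28s + 4)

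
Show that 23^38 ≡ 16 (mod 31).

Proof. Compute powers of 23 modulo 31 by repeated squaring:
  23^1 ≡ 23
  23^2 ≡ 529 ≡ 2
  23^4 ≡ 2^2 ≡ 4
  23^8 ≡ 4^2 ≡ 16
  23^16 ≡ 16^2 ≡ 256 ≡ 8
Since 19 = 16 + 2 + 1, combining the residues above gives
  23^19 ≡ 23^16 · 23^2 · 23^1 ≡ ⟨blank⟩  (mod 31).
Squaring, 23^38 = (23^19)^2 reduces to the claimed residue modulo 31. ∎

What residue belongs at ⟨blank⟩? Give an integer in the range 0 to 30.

27

Multiply the listed residues: 8 · 2 · 23 = 16 → 368.
Reducing modulo 31: 368 = 11·31 + 27, so 23^19 ≡ 27.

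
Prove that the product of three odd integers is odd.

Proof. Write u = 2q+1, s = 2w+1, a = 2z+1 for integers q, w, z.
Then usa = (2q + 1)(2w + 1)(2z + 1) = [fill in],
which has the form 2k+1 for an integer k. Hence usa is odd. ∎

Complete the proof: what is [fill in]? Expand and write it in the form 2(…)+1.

2(4qwz + 2qw + 2qz + q + 2wz + w + z) + 1

Expanding: (2q + 1)(2w + 1)(2z + 1) = 8qwz + 4qw + 4qz + 2q + 4wz + 2w + 2z + 1.
Every term except the constant is even, so this is 2(4qwz + 2qw + 2qz + q + 2wz + w + z) + 1,
and 4qwz + 2qw + 2qz + q + 2wz + w + z ∈ ℤ gives the required form.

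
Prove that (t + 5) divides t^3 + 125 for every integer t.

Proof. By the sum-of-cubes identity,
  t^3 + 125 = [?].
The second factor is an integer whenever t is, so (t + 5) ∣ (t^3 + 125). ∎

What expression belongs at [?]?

Polynomial division of t^3 + 125 by t + 5 leaves remainder 0 and quotient t^2 - 5t + 25.
Hence t^3 + 125 = (t + 5)(t^2 - 5t + 25).

(t + 5)(t^2 - 5t + 25)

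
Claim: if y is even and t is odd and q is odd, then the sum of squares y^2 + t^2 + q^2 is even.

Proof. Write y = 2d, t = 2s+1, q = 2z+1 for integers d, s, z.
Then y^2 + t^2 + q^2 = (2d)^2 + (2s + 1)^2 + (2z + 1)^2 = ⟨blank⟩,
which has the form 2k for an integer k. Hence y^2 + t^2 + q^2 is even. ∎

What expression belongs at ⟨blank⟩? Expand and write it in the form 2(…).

(2d)^2 + (2s + 1)^2 + (2z + 1)^2 = 4d^2 + 4s^2 + 4s + 4z^2 + 4z + 2
= 2(2d^2 + 2s^2 + 2s + 2z^2 + 2z + 1).
Since 2d^2 + 2s^2 + 2s + 2z^2 + 2z + 1 is an integer, the sum of squares is of the form 2k for an integer k.

2(2d^2 + 2s^2 + 2s + 2z^2 + 2z + 1)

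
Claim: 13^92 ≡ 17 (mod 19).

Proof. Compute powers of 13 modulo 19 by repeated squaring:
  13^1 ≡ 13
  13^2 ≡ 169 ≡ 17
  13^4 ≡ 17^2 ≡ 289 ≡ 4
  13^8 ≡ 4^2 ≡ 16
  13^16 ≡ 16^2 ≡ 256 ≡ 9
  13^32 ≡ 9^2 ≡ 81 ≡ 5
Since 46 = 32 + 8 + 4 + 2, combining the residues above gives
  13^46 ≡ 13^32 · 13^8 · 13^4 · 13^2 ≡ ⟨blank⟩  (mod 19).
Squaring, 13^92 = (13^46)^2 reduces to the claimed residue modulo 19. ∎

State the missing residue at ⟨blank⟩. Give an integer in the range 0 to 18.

Multiply the listed residues: 5 · 16 · 4 · 17 = 80 → 320 → 5440.
Reducing modulo 19: 5440 = 286·19 + 6, so 13^46 ≡ 6.

6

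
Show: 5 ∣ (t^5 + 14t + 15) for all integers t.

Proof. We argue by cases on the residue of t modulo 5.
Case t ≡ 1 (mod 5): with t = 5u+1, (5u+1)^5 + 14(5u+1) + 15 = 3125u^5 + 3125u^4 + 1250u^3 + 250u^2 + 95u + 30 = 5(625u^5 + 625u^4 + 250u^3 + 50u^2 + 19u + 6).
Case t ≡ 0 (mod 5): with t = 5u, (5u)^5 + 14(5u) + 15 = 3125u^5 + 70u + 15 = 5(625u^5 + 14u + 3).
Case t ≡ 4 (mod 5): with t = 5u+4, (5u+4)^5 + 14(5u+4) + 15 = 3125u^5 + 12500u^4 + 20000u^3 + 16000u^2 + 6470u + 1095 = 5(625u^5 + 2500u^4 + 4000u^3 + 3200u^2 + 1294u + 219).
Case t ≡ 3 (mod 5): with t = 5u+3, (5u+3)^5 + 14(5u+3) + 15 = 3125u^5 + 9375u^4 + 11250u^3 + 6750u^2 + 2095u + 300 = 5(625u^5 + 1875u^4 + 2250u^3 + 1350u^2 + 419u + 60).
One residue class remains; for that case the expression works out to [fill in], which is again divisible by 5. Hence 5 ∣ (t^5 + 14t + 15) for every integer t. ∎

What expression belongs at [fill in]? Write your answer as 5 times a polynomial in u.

The residues treated are {1, 0, 4, 3}, so the missing case is t ≡ 2 (mod 5); write t = 5u+2.
Then (5u+2)^5 + 14(5u+2) + 15 = 3125u^5 + 6250u^4 + 5000u^3 + 2000u^2 + 470u + 75 = 5(625u^5 + 1250u^4 + 1000u^3 + 400u^2 + 94u + 15).

5(625u^5 + 1250u^4 + 1000u^3 + 400u^2 + 94u + 15)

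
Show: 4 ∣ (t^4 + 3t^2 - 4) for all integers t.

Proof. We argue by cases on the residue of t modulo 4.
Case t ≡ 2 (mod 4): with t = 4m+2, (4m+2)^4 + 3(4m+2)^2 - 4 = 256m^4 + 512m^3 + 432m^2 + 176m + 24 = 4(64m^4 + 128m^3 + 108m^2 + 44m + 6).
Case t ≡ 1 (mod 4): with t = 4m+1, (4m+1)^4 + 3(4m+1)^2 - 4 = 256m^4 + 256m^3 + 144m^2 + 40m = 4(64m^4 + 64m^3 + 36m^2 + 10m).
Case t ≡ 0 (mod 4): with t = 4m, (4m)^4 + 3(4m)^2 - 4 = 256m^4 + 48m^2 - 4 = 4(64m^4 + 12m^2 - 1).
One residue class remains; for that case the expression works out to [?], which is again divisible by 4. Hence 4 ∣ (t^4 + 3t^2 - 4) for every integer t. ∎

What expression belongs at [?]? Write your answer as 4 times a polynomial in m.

4(64m^4 + 192m^3 + 228m^2 + 126m + 26)

The residues treated are {2, 1, 0}, so the missing case is t ≡ 3 (mod 4); write t = 4m+3.
Then (4m+3)^4 + 3(4m+3)^2 - 4 = 256m^4 + 768m^3 + 912m^2 + 504m + 104 = 4(64m^4 + 192m^3 + 228m^2 + 126m + 26).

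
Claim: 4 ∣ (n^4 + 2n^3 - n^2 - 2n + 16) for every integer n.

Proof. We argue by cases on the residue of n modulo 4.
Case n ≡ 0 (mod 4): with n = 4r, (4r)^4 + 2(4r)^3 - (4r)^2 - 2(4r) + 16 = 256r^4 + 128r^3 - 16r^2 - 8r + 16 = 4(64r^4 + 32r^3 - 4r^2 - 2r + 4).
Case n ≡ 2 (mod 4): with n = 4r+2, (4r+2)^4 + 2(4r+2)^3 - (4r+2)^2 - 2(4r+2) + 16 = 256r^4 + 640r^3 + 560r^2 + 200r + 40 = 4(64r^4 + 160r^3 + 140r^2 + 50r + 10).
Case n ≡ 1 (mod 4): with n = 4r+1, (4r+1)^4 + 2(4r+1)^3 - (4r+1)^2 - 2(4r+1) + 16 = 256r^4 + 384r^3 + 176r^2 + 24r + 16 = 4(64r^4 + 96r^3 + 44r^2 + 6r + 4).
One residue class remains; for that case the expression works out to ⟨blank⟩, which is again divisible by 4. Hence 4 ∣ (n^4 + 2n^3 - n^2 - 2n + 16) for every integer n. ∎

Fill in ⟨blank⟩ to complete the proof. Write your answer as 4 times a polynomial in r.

4(64r^4 + 224r^3 + 284r^2 + 154r + 34)

The residues treated are {0, 2, 1}, so the missing case is n ≡ 3 (mod 4); write n = 4r+3.
Then (4r+3)^4 + 2(4r+3)^3 - (4r+3)^2 - 2(4r+3) + 16 = 256r^4 + 896r^3 + 1136r^2 + 616r + 136 = 4(64r^4 + 224r^3 + 284r^2 + 154r + 34).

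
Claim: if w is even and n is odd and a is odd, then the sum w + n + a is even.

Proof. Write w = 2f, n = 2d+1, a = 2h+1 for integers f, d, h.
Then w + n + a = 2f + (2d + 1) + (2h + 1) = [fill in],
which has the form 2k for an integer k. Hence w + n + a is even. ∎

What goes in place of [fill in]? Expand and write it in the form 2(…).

2(d + f + h + 1)

2f + (2d + 1) + (2h + 1) = 2d + 2f + 2h + 2
= 2(d + f + h + 1).
Since d + f + h + 1 is an integer, the sum is of the form 2k for an integer k.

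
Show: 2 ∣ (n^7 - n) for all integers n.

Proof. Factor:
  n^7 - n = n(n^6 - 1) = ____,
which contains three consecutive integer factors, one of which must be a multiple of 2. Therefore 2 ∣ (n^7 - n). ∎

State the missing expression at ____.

(n - 1)n(n + 1)(n^4 + n^2 + 1)

n^6 - 1 = (n^2 - 1)(n^4 + n^2 + 1), and n^2 - 1 = (n-1)(n+1).
So n(n^6 - 1) = (n - 1)n(n + 1)(n^4 + n^2 + 1).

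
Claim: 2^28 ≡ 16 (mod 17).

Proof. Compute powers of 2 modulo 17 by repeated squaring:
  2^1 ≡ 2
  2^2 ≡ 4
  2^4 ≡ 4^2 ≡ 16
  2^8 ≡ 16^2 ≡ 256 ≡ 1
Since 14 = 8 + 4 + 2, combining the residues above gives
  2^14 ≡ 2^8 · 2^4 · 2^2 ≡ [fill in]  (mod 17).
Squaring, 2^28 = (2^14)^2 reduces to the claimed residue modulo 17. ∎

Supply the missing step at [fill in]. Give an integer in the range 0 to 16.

Multiply the listed residues: 1 · 16 · 4 = 16 → 64.
Reducing modulo 17: 64 = 3·17 + 13, so 2^14 ≡ 13.

13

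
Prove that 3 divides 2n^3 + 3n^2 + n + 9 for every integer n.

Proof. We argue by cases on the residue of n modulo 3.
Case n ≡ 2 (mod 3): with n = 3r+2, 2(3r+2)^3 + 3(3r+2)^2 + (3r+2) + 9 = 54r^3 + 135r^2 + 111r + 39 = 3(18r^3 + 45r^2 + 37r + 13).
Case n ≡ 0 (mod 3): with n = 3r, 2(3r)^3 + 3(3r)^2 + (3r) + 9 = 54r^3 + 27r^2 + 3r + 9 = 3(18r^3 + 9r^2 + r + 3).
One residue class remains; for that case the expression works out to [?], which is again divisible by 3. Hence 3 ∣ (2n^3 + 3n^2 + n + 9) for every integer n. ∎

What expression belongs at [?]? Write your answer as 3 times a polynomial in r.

3(18r^3 + 27r^2 + 13r + 5)

The residues treated are {2, 0}, so the missing case is n ≡ 1 (mod 3); write n = 3r+1.
Then 2(3r+1)^3 + 3(3r+1)^2 + (3r+1) + 9 = 54r^3 + 81r^2 + 39r + 15 = 3(18r^3 + 27r^2 + 13r + 5).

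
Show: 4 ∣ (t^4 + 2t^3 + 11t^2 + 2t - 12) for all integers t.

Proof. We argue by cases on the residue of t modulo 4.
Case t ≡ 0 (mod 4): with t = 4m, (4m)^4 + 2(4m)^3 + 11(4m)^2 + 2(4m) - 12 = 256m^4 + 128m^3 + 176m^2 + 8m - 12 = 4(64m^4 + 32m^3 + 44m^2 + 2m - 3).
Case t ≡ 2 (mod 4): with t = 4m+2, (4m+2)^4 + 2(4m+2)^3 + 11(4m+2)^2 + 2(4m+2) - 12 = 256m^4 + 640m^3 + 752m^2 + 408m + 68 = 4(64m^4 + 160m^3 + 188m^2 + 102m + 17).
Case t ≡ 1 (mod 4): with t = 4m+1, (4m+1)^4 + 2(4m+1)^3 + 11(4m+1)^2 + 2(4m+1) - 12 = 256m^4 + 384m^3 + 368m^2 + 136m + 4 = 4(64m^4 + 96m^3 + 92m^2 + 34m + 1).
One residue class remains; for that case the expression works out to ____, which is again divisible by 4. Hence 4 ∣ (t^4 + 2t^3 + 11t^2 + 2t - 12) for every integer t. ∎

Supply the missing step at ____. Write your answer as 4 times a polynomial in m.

Only t ≡ 3 (mod 4) is unaccounted for. Put t = 4m+3:
(4m+3)^4 + 2(4m+3)^3 + 11(4m+3)^2 + 2(4m+3) - 12 expands to 256m^4 + 896m^3 + 1328m^2 + 920m + 228,
and factoring out 4 leaves 4(64m^4 + 224m^3 + 332m^2 + 230m + 57).

4(64m^4 + 224m^3 + 332m^2 + 230m + 57)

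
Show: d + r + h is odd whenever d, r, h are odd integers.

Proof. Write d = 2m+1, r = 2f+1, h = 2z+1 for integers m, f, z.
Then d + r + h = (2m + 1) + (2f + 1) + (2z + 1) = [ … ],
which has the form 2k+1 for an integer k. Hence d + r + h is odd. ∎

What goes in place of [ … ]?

Expanding: (2m + 1) + (2f + 1) + (2z + 1) = 2f + 2m + 2z + 3.
Every term except the constant is even, so this is 2(f + m + z + 1) + 1,
and f + m + z + 1 ∈ ℤ gives the required form.

2(f + m + z + 1) + 1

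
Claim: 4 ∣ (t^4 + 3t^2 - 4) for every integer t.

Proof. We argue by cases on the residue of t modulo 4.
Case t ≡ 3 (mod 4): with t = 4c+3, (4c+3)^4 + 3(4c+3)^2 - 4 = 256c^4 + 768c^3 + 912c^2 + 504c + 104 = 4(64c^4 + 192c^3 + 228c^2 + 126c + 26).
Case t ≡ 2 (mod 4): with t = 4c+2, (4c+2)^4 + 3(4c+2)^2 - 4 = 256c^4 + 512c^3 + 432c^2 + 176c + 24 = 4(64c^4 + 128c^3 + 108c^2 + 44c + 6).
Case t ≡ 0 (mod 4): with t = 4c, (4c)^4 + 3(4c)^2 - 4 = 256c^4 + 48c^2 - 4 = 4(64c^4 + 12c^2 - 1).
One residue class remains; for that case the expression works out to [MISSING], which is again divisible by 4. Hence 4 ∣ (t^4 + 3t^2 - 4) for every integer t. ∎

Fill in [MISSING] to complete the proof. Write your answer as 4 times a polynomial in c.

The residues treated are {3, 2, 0}, so the missing case is t ≡ 1 (mod 4); write t = 4c+1.
Then (4c+1)^4 + 3(4c+1)^2 - 4 = 256c^4 + 256c^3 + 144c^2 + 40c = 4(64c^4 + 64c^3 + 36c^2 + 10c).

4(64c^4 + 64c^3 + 36c^2 + 10c)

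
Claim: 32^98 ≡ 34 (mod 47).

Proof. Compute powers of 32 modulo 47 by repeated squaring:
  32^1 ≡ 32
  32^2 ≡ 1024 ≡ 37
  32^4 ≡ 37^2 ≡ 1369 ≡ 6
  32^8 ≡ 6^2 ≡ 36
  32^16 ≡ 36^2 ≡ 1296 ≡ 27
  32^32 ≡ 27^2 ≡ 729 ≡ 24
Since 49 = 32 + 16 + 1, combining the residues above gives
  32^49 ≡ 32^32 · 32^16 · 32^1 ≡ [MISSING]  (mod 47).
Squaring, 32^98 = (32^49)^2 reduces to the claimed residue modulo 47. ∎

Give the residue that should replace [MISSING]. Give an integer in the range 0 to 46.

32^32 · 32^16 · 32^1 ≡ 24 · 27 · 32 = 20736.
20736 mod 47 = 9, so 32^49 ≡ 9 (mod 47).

9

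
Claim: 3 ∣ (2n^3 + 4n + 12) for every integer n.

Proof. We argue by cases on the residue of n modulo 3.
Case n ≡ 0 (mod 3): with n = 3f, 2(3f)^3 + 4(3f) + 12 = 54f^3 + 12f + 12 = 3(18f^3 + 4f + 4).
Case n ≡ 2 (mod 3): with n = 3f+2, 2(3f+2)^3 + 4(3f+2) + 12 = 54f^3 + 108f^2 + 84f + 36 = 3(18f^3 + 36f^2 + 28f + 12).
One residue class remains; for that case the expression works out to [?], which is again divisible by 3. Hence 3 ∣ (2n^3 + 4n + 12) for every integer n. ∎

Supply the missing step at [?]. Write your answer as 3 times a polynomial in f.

Only n ≡ 1 (mod 3) is unaccounted for. Put n = 3f+1:
2(3f+1)^3 + 4(3f+1) + 12 expands to 54f^3 + 54f^2 + 30f + 18,
and factoring out 3 leaves 3(18f^3 + 18f^2 + 10f + 6).

3(18f^3 + 18f^2 + 10f + 6)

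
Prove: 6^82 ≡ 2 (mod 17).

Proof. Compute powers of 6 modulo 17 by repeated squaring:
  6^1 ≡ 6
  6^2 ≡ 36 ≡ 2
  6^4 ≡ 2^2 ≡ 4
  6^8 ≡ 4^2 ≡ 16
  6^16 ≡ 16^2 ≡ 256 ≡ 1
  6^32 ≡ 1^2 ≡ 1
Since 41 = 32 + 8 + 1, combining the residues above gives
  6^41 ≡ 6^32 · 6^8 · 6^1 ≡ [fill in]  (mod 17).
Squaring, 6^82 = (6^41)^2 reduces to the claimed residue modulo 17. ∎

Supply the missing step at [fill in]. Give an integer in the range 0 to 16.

Multiply the listed residues: 1 · 16 · 6 = 16 → 96.
Reducing modulo 17: 96 = 5·17 + 11, so 6^41 ≡ 11.

11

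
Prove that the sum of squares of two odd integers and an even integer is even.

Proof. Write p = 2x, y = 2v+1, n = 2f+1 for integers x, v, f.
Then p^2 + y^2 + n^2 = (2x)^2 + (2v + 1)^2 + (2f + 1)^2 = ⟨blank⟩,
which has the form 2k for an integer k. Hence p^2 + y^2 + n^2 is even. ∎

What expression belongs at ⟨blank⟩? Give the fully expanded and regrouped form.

2(2f^2 + 2f + 2v^2 + 2v + 2x^2 + 1)

(2x)^2 + (2v + 1)^2 + (2f + 1)^2 = 4f^2 + 4f + 4v^2 + 4v + 4x^2 + 2
= 2(2f^2 + 2f + 2v^2 + 2v + 2x^2 + 1).
Since 2f^2 + 2f + 2v^2 + 2v + 2x^2 + 1 is an integer, the sum of squares is of the form 2k for an integer k.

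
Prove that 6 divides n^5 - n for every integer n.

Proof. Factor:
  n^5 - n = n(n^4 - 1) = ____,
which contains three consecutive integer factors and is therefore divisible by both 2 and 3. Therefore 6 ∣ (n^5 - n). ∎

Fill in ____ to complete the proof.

(n - 1)n(n + 1)(n^2 + 1)

n^4 - 1 = (n^2 - 1)(n^2 + 1), and n^2 - 1 = (n-1)(n+1).
So n(n^4 - 1) = (n - 1)n(n + 1)(n^2 + 1).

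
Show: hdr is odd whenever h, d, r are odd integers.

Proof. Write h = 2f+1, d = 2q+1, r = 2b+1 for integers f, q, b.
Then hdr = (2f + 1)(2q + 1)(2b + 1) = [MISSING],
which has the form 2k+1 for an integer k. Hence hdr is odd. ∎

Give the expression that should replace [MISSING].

2(4bfq + 2bf + 2bq + b + 2fq + f + q) + 1

Expanding: (2f + 1)(2q + 1)(2b + 1) = 8bfq + 4bf + 4bq + 2b + 4fq + 2f + 2q + 1.
Every term except the constant is even, so this is 2(4bfq + 2bf + 2bq + b + 2fq + f + q) + 1,
and 4bfq + 2bf + 2bq + b + 2fq + f + q ∈ ℤ gives the required form.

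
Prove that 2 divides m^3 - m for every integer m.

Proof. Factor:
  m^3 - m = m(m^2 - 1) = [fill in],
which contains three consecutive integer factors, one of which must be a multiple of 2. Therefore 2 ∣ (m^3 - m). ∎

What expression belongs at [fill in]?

m(m^2 - 1) = m(m - 1)(m + 1) = (m - 1)m(m + 1).
These three factors are consecutive integers, so their product is divisible by 2.

(m - 1)m(m + 1)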